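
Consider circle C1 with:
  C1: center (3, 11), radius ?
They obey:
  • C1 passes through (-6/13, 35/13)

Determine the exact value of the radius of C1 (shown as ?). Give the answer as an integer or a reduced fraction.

1. [C1∋P]  r_C1² − 81 = 0  ⇒  r_C1 = 9 (r>0 drops 1)

9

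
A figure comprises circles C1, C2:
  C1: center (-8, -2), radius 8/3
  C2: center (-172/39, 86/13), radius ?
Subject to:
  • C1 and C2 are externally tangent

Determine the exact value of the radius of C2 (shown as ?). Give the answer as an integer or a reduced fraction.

20/3

1. [ext C1·C2]  r_C2² + (16/3)r_C2 − 80 = 0  ⇒  r_C2 = 20/3 (r>0 drops 1)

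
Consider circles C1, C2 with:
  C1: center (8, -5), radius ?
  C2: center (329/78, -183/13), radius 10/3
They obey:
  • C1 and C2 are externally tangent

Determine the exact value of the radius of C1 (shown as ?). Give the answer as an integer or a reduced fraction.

13/2

1. [ext C1·C2]  r_C1² + (20/3)r_C1 − 1027/12 = 0  ⇒  r_C1 = 13/2 (r>0 drops 1)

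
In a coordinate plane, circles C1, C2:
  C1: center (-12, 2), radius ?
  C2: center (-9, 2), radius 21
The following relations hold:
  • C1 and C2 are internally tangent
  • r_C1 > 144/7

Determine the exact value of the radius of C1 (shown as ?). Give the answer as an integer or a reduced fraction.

24

1. [int C1,C2]  r_C1² − 42r_C1 + 432 = 0  ⇒  r_C1 = 18 or 24
2. given r_C1 > 144/7: keep 24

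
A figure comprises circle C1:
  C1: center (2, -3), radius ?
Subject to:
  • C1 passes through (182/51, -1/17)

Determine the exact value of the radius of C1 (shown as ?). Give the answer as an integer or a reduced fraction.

1. [C1∋P]  r_C1² − 100/9 = 0  ⇒  r_C1 = 10/3 (r>0 drops 1)

10/3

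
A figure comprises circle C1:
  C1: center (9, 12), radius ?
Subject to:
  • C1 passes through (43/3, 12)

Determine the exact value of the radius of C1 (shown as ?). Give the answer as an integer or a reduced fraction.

1. [C1∋P]  r_C1² − 256/9 = 0  ⇒  r_C1 = 16/3 (r>0 drops 1)

16/3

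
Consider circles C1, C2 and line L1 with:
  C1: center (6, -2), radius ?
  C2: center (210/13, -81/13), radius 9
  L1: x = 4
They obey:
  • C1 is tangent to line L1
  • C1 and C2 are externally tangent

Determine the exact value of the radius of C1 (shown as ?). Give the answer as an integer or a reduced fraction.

2

1. [C1‖L1]  r_C1² − 4 = 0  ⇒  r_C1 = 2 (r>0 drops 1)
2. [ext C1·C2]  r_C1² + 18r_C1 − 40 = 0  ⇒  r_C1 = 2 (r>0 drops 1)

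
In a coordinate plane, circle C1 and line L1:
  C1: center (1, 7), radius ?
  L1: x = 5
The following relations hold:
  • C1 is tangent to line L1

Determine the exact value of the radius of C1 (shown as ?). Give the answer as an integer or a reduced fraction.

1. [C1‖L1]  r_C1² − 16 = 0  ⇒  r_C1 = 4 (r>0 drops 1)

4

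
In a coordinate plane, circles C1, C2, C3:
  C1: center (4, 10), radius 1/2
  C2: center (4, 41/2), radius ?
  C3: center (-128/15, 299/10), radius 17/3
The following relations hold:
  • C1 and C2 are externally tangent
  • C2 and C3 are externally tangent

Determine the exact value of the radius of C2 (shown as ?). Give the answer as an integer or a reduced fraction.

10

1. [ext C1·C2]  r_C2² + 1r_C2 − 110 = 0  ⇒  r_C2 = 10 (r>0 drops 1)
2. [ext C2·C3]  r_C2² + (34/3)r_C2 − 640/3 = 0  ⇒  r_C2 = 10 (r>0 drops 1)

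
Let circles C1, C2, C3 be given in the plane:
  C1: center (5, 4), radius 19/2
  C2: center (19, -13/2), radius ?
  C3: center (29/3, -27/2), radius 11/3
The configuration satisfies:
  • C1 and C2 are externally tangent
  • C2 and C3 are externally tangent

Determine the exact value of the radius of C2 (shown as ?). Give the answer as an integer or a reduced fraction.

8

1. [ext C1·C2]  r_C2² + 19r_C2 − 216 = 0  ⇒  r_C2 = 8 (r>0 drops 1)
2. [ext C2·C3]  r_C2² + (22/3)r_C2 − 368/3 = 0  ⇒  r_C2 = 8 (r>0 drops 1)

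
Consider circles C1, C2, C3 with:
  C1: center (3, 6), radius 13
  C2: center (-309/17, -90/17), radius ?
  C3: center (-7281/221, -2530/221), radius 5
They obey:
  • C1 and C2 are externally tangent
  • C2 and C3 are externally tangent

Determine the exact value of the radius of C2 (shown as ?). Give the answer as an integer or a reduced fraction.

11

1. [ext C1·C2]  r_C2² + 26r_C2 − 407 = 0  ⇒  r_C2 = 11 (r>0 drops 1)
2. [ext C2·C3]  r_C2² + 10r_C2 − 231 = 0  ⇒  r_C2 = 11 (r>0 drops 1)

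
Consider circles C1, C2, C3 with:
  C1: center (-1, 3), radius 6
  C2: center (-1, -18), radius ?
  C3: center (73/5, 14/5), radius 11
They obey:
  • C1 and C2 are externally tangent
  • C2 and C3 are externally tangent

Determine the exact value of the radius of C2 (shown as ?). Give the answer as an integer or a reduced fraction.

15

1. [ext C1·C2]  r_C2² + 12r_C2 − 405 = 0  ⇒  r_C2 = 15 (r>0 drops 1)
2. [ext C2·C3]  r_C2² + 22r_C2 − 555 = 0  ⇒  r_C2 = 15 (r>0 drops 1)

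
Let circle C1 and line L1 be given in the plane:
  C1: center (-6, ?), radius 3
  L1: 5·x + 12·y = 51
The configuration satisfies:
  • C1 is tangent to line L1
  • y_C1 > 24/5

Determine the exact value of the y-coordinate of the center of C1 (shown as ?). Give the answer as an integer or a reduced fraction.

10

1. [C1‖L1]  y_C1² − (27/2)y_C1 + 35 = 0  ⇒  y_C1 = 7/2 or 10
2. given y_C1 > 24/5: keep 10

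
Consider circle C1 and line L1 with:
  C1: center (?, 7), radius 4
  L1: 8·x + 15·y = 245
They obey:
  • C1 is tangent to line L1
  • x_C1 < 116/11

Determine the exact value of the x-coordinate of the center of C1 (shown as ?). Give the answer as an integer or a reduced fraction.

1. [C1‖L1]  x_C1² − 35x_C1 + 234 = 0  ⇒  x_C1 = 9 or 26
2. given x_C1 < 116/11: keep 9

9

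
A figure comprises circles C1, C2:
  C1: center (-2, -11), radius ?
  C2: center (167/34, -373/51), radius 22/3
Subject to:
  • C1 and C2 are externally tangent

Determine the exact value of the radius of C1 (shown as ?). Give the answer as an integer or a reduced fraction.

1/2

1. [ext C1·C2]  r_C1² + (44/3)r_C1 − 91/12 = 0  ⇒  r_C1 = 1/2 (r>0 drops 1)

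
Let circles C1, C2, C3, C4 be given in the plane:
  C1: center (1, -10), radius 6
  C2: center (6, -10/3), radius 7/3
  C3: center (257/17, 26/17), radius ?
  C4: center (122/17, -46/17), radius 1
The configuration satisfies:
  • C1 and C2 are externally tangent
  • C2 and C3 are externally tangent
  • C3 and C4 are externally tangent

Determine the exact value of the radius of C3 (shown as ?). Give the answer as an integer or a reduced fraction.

1. [ext C2·C3]  r_C3² + (14/3)r_C3 − 304/3 = 0  ⇒  r_C3 = 8 (r>0 drops 1)
2. [ext C3·C4]  r_C3² + 2r_C3 − 80 = 0  ⇒  r_C3 = 8 (r>0 drops 1)

8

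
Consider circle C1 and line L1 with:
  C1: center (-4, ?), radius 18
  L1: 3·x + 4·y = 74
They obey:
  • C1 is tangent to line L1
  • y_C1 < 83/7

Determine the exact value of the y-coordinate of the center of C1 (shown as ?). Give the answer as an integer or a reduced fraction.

1. [C1‖L1]  y_C1² − 43y_C1 − 44 = 0  ⇒  y_C1 = -1 or 44
2. given y_C1 < 83/7: keep -1

-1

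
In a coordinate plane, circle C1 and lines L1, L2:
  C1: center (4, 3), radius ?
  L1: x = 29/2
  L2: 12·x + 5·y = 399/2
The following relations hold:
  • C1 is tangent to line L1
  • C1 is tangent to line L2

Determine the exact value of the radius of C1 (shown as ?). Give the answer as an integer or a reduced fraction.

21/2

1. [C1‖L1]  r_C1² − 441/4 = 0  ⇒  r_C1 = 21/2 (r>0 drops 1)
2. [C1‖L2]  r_C1² − 441/4 = 0  ⇒  r_C1 = 21/2 (r>0 drops 1)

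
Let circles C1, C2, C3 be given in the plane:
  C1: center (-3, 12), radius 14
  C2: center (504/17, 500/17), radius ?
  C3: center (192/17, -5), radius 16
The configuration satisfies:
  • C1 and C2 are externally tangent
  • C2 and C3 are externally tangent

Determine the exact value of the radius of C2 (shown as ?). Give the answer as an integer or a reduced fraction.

23

1. [ext C1·C2]  r_C2² + 28r_C2 − 1173 = 0  ⇒  r_C2 = 23 (r>0 drops 1)
2. [ext C2·C3]  r_C2² + 32r_C2 − 1265 = 0  ⇒  r_C2 = 23 (r>0 drops 1)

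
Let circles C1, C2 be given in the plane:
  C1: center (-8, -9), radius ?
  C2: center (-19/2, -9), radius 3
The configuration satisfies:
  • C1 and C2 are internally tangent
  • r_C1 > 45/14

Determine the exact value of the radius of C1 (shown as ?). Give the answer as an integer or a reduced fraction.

1. [int C1,C2]  r_C1² − 6r_C1 + 27/4 = 0  ⇒  r_C1 = 3/2 or 9/2
2. given r_C1 > 45/14: keep 9/2

9/2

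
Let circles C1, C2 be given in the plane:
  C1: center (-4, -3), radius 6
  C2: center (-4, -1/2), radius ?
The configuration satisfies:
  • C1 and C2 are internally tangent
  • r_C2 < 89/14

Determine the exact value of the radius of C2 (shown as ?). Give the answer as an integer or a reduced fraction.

1. [int C1,C2]  r_C2² − 12r_C2 + 119/4 = 0  ⇒  r_C2 = 7/2 or 17/2
2. given r_C2 < 89/14: keep 7/2

7/2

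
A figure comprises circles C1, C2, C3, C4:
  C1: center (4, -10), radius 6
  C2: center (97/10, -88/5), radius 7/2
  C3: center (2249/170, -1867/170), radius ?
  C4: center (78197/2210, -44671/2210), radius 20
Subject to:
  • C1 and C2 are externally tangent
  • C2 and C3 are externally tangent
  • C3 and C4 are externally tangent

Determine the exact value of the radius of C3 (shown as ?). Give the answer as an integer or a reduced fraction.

1. [ext C2·C3]  r_C3² + 7r_C3 − 44 = 0  ⇒  r_C3 = 4 (r>0 drops 1)
2. [ext C3·C4]  r_C3² + 40r_C3 − 176 = 0  ⇒  r_C3 = 4 (r>0 drops 1)

4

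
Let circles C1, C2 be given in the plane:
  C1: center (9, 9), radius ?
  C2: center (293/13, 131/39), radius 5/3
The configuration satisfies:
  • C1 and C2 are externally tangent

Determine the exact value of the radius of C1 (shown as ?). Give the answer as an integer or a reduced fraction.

13

1. [ext C1·C2]  r_C1² + (10/3)r_C1 − 637/3 = 0  ⇒  r_C1 = 13 (r>0 drops 1)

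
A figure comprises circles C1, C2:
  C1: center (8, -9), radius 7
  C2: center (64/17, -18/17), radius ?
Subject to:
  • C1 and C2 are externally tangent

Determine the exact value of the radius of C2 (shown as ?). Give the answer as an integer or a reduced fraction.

1. [ext C1·C2]  r_C2² + 14r_C2 − 32 = 0  ⇒  r_C2 = 2 (r>0 drops 1)

2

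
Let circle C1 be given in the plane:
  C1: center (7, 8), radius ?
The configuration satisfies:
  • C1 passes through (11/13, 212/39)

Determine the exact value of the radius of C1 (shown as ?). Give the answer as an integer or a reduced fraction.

1. [C1∋P]  r_C1² − 400/9 = 0  ⇒  r_C1 = 20/3 (r>0 drops 1)

20/3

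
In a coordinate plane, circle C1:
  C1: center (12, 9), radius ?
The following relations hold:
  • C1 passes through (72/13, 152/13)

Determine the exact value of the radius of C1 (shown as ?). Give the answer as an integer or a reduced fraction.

7

1. [C1∋P]  r_C1² − 49 = 0  ⇒  r_C1 = 7 (r>0 drops 1)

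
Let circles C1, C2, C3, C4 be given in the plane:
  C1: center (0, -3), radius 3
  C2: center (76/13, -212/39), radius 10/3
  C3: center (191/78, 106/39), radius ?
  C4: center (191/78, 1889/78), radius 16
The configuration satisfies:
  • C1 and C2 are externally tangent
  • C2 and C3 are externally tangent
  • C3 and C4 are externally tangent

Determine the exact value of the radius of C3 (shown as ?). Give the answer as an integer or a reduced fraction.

1. [ext C2·C3]  r_C3² + (20/3)r_C3 − 803/12 = 0  ⇒  r_C3 = 11/2 (r>0 drops 1)
2. [ext C3·C4]  r_C3² + 32r_C3 − 825/4 = 0  ⇒  r_C3 = 11/2 (r>0 drops 1)

11/2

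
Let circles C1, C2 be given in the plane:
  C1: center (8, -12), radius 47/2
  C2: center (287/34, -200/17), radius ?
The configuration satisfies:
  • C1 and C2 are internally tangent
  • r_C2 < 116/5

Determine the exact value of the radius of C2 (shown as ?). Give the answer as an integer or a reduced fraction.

23

1. [int C1,C2]  r_C2² − 47r_C2 + 552 = 0  ⇒  r_C2 = 23 or 24
2. given r_C2 < 116/5: keep 23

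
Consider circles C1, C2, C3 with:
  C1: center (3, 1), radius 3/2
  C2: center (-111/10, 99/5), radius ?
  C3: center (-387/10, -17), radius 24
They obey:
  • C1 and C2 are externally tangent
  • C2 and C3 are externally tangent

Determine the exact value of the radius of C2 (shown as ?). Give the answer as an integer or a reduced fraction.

1. [ext C1·C2]  r_C2² + 3r_C2 − 550 = 0  ⇒  r_C2 = 22 (r>0 drops 1)
2. [ext C2·C3]  r_C2² + 48r_C2 − 1540 = 0  ⇒  r_C2 = 22 (r>0 drops 1)

22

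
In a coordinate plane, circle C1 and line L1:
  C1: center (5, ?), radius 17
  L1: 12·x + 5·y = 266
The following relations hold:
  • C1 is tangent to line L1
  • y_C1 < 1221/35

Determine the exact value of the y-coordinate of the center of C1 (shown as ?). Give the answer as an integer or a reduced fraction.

-3

1. [C1‖L1]  y_C1² − (412/5)y_C1 − 1281/5 = 0  ⇒  y_C1 = -3 or 427/5
2. given y_C1 < 1221/35: keep -3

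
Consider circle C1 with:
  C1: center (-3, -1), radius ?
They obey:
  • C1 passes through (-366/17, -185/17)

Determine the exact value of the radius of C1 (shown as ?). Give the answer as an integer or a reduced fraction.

21

1. [C1∋P]  r_C1² − 441 = 0  ⇒  r_C1 = 21 (r>0 drops 1)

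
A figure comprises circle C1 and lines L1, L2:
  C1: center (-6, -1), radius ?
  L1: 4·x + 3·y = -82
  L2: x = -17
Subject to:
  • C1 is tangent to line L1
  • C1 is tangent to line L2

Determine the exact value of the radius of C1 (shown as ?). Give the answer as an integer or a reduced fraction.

11

1. [C1‖L1]  r_C1² − 121 = 0  ⇒  r_C1 = 11 (r>0 drops 1)
2. [C1‖L2]  r_C1² − 121 = 0  ⇒  r_C1 = 11 (r>0 drops 1)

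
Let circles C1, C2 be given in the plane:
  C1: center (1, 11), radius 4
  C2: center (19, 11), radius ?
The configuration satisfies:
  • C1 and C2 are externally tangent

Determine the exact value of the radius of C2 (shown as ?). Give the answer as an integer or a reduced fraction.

14

1. [ext C1·C2]  r_C2² + 8r_C2 − 308 = 0  ⇒  r_C2 = 14 (r>0 drops 1)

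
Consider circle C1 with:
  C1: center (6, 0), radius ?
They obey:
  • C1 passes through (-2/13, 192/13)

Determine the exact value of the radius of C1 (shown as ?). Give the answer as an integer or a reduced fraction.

1. [C1∋P]  r_C1² − 256 = 0  ⇒  r_C1 = 16 (r>0 drops 1)

16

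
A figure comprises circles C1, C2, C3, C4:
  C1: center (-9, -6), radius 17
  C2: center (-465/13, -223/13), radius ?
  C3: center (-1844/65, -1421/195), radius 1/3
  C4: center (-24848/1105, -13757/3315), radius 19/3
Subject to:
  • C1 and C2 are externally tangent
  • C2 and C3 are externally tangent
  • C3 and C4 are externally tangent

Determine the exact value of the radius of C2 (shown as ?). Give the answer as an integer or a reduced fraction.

12

1. [ext C1·C2]  r_C2² + 34r_C2 − 552 = 0  ⇒  r_C2 = 12 (r>0 drops 1)
2. [ext C2·C3]  r_C2² + (2/3)r_C2 − 152 = 0  ⇒  r_C2 = 12 (r>0 drops 1)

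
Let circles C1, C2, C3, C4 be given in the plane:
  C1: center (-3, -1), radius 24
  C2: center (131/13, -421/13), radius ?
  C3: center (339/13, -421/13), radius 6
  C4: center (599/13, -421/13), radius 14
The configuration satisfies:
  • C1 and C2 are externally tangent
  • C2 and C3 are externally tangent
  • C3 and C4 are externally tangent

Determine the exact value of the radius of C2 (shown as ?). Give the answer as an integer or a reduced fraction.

1. [ext C1·C2]  r_C2² + 48r_C2 − 580 = 0  ⇒  r_C2 = 10 (r>0 drops 1)
2. [ext C2·C3]  r_C2² + 12r_C2 − 220 = 0  ⇒  r_C2 = 10 (r>0 drops 1)

10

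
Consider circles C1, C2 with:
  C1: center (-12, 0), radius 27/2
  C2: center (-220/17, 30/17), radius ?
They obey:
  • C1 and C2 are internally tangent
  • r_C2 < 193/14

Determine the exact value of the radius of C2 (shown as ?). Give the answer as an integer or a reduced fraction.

23/2

1. [int C1,C2]  r_C2² − 27r_C2 + 713/4 = 0  ⇒  r_C2 = 23/2 or 31/2
2. given r_C2 < 193/14: keep 23/2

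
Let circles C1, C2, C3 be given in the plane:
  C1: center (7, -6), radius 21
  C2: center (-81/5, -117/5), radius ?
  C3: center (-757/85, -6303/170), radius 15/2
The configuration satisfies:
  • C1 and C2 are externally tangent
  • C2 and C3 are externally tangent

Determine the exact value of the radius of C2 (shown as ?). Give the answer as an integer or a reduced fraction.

1. [ext C1·C2]  r_C2² + 42r_C2 − 400 = 0  ⇒  r_C2 = 8 (r>0 drops 1)
2. [ext C2·C3]  r_C2² + 15r_C2 − 184 = 0  ⇒  r_C2 = 8 (r>0 drops 1)

8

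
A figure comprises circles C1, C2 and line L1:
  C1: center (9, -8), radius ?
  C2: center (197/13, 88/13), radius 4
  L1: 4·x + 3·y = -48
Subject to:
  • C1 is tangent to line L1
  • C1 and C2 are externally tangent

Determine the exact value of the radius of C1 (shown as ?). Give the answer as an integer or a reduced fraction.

1. [C1‖L1]  r_C1² − 144 = 0  ⇒  r_C1 = 12 (r>0 drops 1)
2. [ext C1·C2]  r_C1² + 8r_C1 − 240 = 0  ⇒  r_C1 = 12 (r>0 drops 1)

12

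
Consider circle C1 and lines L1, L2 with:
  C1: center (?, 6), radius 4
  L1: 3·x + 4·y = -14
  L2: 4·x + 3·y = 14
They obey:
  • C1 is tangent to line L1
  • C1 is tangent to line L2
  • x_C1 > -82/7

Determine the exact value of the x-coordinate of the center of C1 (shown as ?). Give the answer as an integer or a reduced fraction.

1. [C1‖L1]  x_C1² + (76/3)x_C1 + 116 = 0  ⇒  x_C1 = -58/3 or -6
2. [C1‖L2]  x_C1² + 2x_C1 − 24 = 0  ⇒  x_C1 = -6 or 4

-6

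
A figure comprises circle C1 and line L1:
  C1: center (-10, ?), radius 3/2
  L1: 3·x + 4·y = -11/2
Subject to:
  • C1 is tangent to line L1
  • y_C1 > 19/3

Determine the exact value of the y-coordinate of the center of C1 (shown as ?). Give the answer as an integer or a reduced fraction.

8

1. [C1‖L1]  y_C1² − (49/4)y_C1 + 34 = 0  ⇒  y_C1 = 17/4 or 8
2. given y_C1 > 19/3: keep 8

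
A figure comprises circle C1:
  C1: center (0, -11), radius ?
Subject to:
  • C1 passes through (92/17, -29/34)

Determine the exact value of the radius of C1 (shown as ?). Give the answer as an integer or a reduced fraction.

23/2

1. [C1∋P]  r_C1² − 529/4 = 0  ⇒  r_C1 = 23/2 (r>0 drops 1)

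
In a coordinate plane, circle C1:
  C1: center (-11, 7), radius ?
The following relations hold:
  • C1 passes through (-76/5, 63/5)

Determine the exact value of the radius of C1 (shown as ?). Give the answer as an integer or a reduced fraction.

7

1. [C1∋P]  r_C1² − 49 = 0  ⇒  r_C1 = 7 (r>0 drops 1)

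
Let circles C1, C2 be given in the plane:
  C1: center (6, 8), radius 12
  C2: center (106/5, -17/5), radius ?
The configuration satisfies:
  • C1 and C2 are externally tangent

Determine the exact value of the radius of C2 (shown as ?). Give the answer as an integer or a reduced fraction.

1. [ext C1·C2]  r_C2² + 24r_C2 − 217 = 0  ⇒  r_C2 = 7 (r>0 drops 1)

7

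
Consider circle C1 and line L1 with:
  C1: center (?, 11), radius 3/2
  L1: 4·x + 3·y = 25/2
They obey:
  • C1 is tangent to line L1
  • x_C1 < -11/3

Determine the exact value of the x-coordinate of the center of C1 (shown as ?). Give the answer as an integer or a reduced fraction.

1. [C1‖L1]  x_C1² + (41/4)x_C1 + 91/4 = 0  ⇒  x_C1 = -7 or -13/4
2. given x_C1 < -11/3: keep -7

-7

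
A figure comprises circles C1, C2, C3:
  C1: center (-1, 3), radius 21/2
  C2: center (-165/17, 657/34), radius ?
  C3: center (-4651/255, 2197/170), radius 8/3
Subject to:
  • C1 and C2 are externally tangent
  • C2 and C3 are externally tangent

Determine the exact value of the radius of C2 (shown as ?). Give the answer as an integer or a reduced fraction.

1. [ext C1·C2]  r_C2² + 21r_C2 − 232 = 0  ⇒  r_C2 = 8 (r>0 drops 1)
2. [ext C2·C3]  r_C2² + (16/3)r_C2 − 320/3 = 0  ⇒  r_C2 = 8 (r>0 drops 1)

8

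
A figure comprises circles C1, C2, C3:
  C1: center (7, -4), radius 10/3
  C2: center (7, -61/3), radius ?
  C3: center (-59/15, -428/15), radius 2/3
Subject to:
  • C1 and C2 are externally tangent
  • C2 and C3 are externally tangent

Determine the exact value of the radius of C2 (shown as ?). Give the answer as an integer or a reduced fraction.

1. [ext C1·C2]  r_C2² + (20/3)r_C2 − 767/3 = 0  ⇒  r_C2 = 13 (r>0 drops 1)
2. [ext C2·C3]  r_C2² + (4/3)r_C2 − 559/3 = 0  ⇒  r_C2 = 13 (r>0 drops 1)

13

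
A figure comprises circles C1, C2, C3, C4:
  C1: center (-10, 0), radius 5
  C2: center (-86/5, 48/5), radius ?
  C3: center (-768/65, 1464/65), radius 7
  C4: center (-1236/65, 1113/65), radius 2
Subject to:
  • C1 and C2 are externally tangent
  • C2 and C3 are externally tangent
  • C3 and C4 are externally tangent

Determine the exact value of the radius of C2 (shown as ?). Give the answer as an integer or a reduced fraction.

7

1. [ext C1·C2]  r_C2² + 10r_C2 − 119 = 0  ⇒  r_C2 = 7 (r>0 drops 1)
2. [ext C2·C3]  r_C2² + 14r_C2 − 147 = 0  ⇒  r_C2 = 7 (r>0 drops 1)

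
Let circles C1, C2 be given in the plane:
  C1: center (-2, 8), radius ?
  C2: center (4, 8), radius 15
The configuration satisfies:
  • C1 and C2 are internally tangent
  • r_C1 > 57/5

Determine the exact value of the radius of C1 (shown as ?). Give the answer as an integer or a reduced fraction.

1. [int C1,C2]  r_C1² − 30r_C1 + 189 = 0  ⇒  r_C1 = 9 or 21
2. given r_C1 > 57/5: keep 21

21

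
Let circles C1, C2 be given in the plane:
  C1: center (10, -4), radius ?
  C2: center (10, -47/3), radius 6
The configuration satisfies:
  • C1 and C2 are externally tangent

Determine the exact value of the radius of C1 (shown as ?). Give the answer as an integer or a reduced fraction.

1. [ext C1·C2]  r_C1² + 12r_C1 − 901/9 = 0  ⇒  r_C1 = 17/3 (r>0 drops 1)

17/3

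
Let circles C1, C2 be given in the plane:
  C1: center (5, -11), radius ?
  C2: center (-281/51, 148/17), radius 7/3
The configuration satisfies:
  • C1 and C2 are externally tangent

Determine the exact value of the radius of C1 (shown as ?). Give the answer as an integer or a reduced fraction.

1. [ext C1·C2]  r_C1² + (14/3)r_C1 − 1480/3 = 0  ⇒  r_C1 = 20 (r>0 drops 1)

20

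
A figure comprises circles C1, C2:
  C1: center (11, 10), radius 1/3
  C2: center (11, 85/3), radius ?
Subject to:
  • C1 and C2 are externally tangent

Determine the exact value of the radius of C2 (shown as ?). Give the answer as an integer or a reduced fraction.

1. [ext C1·C2]  r_C2² + (2/3)r_C2 − 336 = 0  ⇒  r_C2 = 18 (r>0 drops 1)

18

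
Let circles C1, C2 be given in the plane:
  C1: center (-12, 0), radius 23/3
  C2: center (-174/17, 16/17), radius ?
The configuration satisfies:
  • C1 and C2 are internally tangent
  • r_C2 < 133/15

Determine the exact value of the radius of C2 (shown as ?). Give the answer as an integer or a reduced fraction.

17/3

1. [int C1,C2]  r_C2² − (46/3)r_C2 + 493/9 = 0  ⇒  r_C2 = 17/3 or 29/3
2. given r_C2 < 133/15: keep 17/3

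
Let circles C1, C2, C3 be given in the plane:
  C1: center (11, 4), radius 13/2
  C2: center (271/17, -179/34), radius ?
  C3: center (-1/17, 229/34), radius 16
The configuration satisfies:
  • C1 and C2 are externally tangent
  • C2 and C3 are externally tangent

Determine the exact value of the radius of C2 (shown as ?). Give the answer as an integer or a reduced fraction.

4

1. [ext C1·C2]  r_C2² + 13r_C2 − 68 = 0  ⇒  r_C2 = 4 (r>0 drops 1)
2. [ext C2·C3]  r_C2² + 32r_C2 − 144 = 0  ⇒  r_C2 = 4 (r>0 drops 1)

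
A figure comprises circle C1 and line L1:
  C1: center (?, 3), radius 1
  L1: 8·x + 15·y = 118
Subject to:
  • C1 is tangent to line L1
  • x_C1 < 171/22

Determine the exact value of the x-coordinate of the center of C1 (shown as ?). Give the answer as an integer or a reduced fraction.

1. [C1‖L1]  x_C1² − (73/4)x_C1 + 315/4 = 0  ⇒  x_C1 = 7 or 45/4
2. given x_C1 < 171/22: keep 7

7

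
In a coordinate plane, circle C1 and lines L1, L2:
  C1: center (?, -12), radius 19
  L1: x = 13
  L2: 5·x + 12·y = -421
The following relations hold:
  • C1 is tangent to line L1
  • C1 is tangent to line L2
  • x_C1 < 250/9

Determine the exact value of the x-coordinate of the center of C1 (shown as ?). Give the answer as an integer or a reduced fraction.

1. [C1‖L1]  x_C1² − 26x_C1 − 192 = 0  ⇒  x_C1 = -6 or 32
2. [C1‖L2]  x_C1² + (554/5)x_C1 + 3144/5 = 0  ⇒  x_C1 = -524/5 or -6

-6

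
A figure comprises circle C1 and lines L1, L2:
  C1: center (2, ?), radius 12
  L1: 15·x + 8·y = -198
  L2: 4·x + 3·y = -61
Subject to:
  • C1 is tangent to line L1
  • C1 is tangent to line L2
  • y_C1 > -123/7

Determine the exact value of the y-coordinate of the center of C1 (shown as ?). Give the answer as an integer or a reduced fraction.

1. [C1‖L1]  y_C1² + 57y_C1 + 162 = 0  ⇒  y_C1 = -54 or -3
2. [C1‖L2]  y_C1² + 46y_C1 + 129 = 0  ⇒  y_C1 = -43 or -3

-3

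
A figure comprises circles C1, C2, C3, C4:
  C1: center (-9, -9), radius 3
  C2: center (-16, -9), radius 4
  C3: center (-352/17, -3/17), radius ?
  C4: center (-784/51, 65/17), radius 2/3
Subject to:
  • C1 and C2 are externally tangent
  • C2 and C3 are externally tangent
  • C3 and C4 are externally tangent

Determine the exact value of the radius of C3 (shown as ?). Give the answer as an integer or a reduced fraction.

1. [ext C2·C3]  r_C3² + 8r_C3 − 84 = 0  ⇒  r_C3 = 6 (r>0 drops 1)
2. [ext C3·C4]  r_C3² + (4/3)r_C3 − 44 = 0  ⇒  r_C3 = 6 (r>0 drops 1)

6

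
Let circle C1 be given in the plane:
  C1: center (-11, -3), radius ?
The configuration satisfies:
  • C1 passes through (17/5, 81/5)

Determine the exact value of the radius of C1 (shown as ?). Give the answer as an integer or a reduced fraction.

1. [C1∋P]  r_C1² − 576 = 0  ⇒  r_C1 = 24 (r>0 drops 1)

24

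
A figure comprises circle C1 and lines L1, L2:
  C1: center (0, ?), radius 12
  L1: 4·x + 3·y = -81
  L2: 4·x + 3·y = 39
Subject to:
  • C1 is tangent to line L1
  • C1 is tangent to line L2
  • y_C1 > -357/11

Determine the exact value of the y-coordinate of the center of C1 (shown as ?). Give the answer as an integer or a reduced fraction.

-7

1. [C1‖L1]  y_C1² + 54y_C1 + 329 = 0  ⇒  y_C1 = -47 or -7
2. [C1‖L2]  y_C1² − 26y_C1 − 231 = 0  ⇒  y_C1 = -7 or 33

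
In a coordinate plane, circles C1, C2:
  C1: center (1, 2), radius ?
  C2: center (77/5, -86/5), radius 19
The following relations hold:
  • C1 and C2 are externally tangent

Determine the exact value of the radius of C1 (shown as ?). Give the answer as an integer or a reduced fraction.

1. [ext C1·C2]  r_C1² + 38r_C1 − 215 = 0  ⇒  r_C1 = 5 (r>0 drops 1)

5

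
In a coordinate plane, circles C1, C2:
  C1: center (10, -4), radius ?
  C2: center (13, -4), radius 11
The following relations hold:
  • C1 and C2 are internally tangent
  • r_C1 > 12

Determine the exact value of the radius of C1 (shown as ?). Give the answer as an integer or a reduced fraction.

1. [int C1,C2]  r_C1² − 22r_C1 + 112 = 0  ⇒  r_C1 = 8 or 14
2. given r_C1 > 12: keep 14

14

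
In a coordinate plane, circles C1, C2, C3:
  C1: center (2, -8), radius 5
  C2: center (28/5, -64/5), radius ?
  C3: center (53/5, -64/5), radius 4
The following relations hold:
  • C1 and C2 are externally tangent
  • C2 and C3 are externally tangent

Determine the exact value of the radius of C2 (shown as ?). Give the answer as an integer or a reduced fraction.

1. [ext C1·C2]  r_C2² + 10r_C2 − 11 = 0  ⇒  r_C2 = 1 (r>0 drops 1)
2. [ext C2·C3]  r_C2² + 8r_C2 − 9 = 0  ⇒  r_C2 = 1 (r>0 drops 1)

1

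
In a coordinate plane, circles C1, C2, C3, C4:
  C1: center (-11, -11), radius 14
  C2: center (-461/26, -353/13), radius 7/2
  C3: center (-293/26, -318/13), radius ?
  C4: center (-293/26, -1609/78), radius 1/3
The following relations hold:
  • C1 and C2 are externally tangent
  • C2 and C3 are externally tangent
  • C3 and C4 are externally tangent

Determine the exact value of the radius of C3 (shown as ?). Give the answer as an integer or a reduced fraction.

1. [ext C2·C3]  r_C3² + 7r_C3 − 147/4 = 0  ⇒  r_C3 = 7/2 (r>0 drops 1)
2. [ext C3·C4]  r_C3² + (2/3)r_C3 − 175/12 = 0  ⇒  r_C3 = 7/2 (r>0 drops 1)

7/2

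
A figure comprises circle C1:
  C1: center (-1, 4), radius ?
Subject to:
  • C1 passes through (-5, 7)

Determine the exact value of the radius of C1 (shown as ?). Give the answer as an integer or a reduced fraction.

1. [C1∋P]  r_C1² − 25 = 0  ⇒  r_C1 = 5 (r>0 drops 1)

5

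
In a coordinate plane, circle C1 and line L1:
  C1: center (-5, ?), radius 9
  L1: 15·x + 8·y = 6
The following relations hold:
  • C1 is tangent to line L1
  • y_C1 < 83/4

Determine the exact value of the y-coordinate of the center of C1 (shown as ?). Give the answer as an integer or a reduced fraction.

1. [C1‖L1]  y_C1² − (81/4)y_C1 − 1053/4 = 0  ⇒  y_C1 = -9 or 117/4
2. given y_C1 < 83/4: keep -9

-9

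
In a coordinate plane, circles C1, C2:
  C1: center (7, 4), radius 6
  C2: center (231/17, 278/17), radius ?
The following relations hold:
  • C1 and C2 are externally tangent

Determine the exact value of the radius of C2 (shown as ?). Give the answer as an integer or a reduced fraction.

8

1. [ext C1·C2]  r_C2² + 12r_C2 − 160 = 0  ⇒  r_C2 = 8 (r>0 drops 1)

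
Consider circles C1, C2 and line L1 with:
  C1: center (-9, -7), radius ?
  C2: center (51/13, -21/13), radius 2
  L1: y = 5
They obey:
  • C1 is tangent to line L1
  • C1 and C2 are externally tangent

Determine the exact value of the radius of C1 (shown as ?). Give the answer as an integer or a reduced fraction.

12

1. [C1‖L1]  r_C1² − 144 = 0  ⇒  r_C1 = 12 (r>0 drops 1)
2. [ext C1·C2]  r_C1² + 4r_C1 − 192 = 0  ⇒  r_C1 = 12 (r>0 drops 1)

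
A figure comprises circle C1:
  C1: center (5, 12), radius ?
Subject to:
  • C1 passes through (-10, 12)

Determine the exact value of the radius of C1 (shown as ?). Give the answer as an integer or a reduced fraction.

15

1. [C1∋P]  r_C1² − 225 = 0  ⇒  r_C1 = 15 (r>0 drops 1)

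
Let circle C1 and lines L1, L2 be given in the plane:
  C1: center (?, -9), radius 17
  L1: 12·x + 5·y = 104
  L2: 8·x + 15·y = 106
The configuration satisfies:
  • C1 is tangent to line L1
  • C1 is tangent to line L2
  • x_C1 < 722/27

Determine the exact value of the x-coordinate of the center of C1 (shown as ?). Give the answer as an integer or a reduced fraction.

1. [C1‖L1]  x_C1² − (149/6)x_C1 − 185 = 0  ⇒  x_C1 = -6 or 185/6
2. [C1‖L2]  x_C1² − (241/4)x_C1 − 795/2 = 0  ⇒  x_C1 = -6 or 265/4

-6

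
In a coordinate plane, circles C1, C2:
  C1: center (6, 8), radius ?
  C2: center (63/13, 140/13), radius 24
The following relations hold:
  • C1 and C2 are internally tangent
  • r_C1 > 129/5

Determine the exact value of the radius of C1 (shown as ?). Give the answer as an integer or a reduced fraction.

27

1. [int C1,C2]  r_C1² − 48r_C1 + 567 = 0  ⇒  r_C1 = 21 or 27
2. given r_C1 > 129/5: keep 27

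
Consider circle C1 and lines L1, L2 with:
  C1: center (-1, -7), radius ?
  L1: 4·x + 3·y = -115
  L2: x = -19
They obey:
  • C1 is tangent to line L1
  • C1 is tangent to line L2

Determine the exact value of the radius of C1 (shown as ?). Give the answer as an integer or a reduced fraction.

18

1. [C1‖L1]  r_C1² − 324 = 0  ⇒  r_C1 = 18 (r>0 drops 1)
2. [C1‖L2]  r_C1² − 324 = 0  ⇒  r_C1 = 18 (r>0 drops 1)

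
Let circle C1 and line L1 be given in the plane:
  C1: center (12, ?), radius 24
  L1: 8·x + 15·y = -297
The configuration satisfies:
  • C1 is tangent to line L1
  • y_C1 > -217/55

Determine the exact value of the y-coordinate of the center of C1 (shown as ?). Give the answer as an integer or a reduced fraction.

1

1. [C1‖L1]  y_C1² + (262/5)y_C1 − 267/5 = 0  ⇒  y_C1 = -267/5 or 1
2. given y_C1 > -217/55: keep 1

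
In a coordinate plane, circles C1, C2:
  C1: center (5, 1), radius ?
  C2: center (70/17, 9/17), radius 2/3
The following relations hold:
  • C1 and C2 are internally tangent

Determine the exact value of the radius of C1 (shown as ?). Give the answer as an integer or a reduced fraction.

5/3

1. [int C1,C2]  r_C1² − (4/3)r_C1 − 5/9 = 0  ⇒  r_C1 = 5/3 (r>0 drops 1)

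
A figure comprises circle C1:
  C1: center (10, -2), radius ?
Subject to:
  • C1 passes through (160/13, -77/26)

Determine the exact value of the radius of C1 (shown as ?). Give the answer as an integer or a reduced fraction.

5/2

1. [C1∋P]  r_C1² − 25/4 = 0  ⇒  r_C1 = 5/2 (r>0 drops 1)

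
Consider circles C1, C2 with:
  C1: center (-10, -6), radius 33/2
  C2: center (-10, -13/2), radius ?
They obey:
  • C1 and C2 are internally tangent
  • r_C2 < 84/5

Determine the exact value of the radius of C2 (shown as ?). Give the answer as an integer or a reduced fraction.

16

1. [int C1,C2]  r_C2² − 33r_C2 + 272 = 0  ⇒  r_C2 = 16 or 17
2. given r_C2 < 84/5: keep 16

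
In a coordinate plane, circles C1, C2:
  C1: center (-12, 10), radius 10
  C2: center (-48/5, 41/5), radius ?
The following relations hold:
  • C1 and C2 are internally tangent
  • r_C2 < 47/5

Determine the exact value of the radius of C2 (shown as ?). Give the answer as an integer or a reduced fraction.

1. [int C1,C2]  r_C2² − 20r_C2 + 91 = 0  ⇒  r_C2 = 7 or 13
2. given r_C2 < 47/5: keep 7

7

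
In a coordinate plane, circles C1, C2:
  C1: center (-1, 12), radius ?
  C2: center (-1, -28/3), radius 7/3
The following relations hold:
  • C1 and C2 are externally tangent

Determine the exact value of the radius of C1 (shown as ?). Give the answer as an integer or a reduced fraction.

19

1. [ext C1·C2]  r_C1² + (14/3)r_C1 − 1349/3 = 0  ⇒  r_C1 = 19 (r>0 drops 1)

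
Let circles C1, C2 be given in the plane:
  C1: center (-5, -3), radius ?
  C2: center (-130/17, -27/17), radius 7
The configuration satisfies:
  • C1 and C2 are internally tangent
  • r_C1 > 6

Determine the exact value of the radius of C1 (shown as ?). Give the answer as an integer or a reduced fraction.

1. [int C1,C2]  r_C1² − 14r_C1 + 40 = 0  ⇒  r_C1 = 4 or 10
2. given r_C1 > 6: keep 10

10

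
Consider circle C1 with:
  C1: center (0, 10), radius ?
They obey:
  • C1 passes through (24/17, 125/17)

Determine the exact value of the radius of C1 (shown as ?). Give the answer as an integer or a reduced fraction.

1. [C1∋P]  r_C1² − 9 = 0  ⇒  r_C1 = 3 (r>0 drops 1)

3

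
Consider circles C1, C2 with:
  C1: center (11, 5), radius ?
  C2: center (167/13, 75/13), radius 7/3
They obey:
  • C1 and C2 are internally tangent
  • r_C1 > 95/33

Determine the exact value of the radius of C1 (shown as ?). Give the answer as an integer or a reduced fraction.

1. [int C1,C2]  r_C1² − (14/3)r_C1 + 13/9 = 0  ⇒  r_C1 = 1/3 or 13/3
2. given r_C1 > 95/33: keep 13/3

13/3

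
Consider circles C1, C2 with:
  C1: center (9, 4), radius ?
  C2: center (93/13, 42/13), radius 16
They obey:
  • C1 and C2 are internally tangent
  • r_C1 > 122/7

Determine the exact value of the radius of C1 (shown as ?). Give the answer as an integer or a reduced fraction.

1. [int C1,C2]  r_C1² − 32r_C1 + 252 = 0  ⇒  r_C1 = 14 or 18
2. given r_C1 > 122/7: keep 18

18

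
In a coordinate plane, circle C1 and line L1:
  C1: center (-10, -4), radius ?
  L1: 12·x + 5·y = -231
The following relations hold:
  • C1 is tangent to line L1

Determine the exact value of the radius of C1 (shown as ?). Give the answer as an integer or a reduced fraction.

7

1. [C1‖L1]  r_C1² − 49 = 0  ⇒  r_C1 = 7 (r>0 drops 1)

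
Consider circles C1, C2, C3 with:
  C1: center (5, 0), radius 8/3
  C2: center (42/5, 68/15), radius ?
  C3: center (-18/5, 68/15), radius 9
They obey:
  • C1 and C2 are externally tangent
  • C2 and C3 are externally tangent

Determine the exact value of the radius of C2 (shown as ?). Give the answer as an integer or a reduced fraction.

1. [ext C1·C2]  r_C2² + (16/3)r_C2 − 25 = 0  ⇒  r_C2 = 3 (r>0 drops 1)
2. [ext C2·C3]  r_C2² + 18r_C2 − 63 = 0  ⇒  r_C2 = 3 (r>0 drops 1)

3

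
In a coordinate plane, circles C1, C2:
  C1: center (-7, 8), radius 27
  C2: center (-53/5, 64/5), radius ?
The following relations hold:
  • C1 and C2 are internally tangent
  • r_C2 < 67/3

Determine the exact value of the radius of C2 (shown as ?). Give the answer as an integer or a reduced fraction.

1. [int C1,C2]  r_C2² − 54r_C2 + 693 = 0  ⇒  r_C2 = 21 or 33
2. given r_C2 < 67/3: keep 21

21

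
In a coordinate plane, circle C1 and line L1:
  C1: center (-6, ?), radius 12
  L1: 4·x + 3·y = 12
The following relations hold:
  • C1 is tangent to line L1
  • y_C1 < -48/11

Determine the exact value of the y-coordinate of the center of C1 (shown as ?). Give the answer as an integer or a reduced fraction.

-8

1. [C1‖L1]  y_C1² − 24y_C1 − 256 = 0  ⇒  y_C1 = -8 or 32
2. given y_C1 < -48/11: keep -8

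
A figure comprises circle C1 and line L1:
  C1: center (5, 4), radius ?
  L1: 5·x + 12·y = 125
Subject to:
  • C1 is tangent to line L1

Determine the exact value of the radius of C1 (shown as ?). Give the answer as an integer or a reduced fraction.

1. [C1‖L1]  r_C1² − 16 = 0  ⇒  r_C1 = 4 (r>0 drops 1)

4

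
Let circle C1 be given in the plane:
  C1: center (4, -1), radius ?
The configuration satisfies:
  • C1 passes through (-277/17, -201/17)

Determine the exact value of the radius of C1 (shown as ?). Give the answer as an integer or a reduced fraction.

23

1. [C1∋P]  r_C1² − 529 = 0  ⇒  r_C1 = 23 (r>0 drops 1)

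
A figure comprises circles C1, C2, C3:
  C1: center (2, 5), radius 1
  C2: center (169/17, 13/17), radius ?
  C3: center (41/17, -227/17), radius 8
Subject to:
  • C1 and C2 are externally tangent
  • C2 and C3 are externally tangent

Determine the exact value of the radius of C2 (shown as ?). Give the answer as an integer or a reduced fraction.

1. [ext C1·C2]  r_C2² + 2r_C2 − 80 = 0  ⇒  r_C2 = 8 (r>0 drops 1)
2. [ext C2·C3]  r_C2² + 16r_C2 − 192 = 0  ⇒  r_C2 = 8 (r>0 drops 1)

8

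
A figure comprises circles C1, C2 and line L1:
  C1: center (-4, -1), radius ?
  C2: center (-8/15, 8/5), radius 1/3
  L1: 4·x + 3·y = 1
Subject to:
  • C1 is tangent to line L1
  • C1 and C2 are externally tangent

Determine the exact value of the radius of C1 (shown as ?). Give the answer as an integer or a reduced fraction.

4

1. [C1‖L1]  r_C1² − 16 = 0  ⇒  r_C1 = 4 (r>0 drops 1)
2. [ext C1·C2]  r_C1² + (2/3)r_C1 − 56/3 = 0  ⇒  r_C1 = 4 (r>0 drops 1)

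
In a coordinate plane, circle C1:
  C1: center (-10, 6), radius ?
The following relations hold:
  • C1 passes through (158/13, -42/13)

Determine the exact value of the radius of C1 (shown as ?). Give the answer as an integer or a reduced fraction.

24

1. [C1∋P]  r_C1² − 576 = 0  ⇒  r_C1 = 24 (r>0 drops 1)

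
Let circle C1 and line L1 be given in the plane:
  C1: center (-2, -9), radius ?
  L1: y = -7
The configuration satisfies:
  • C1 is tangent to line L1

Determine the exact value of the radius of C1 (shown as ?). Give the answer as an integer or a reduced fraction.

2

1. [C1‖L1]  r_C1² − 4 = 0  ⇒  r_C1 = 2 (r>0 drops 1)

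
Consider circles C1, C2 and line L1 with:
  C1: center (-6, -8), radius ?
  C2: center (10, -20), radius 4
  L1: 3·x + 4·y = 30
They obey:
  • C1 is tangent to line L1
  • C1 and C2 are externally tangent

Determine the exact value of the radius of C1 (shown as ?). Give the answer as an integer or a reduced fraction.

16

1. [C1‖L1]  r_C1² − 256 = 0  ⇒  r_C1 = 16 (r>0 drops 1)
2. [ext C1·C2]  r_C1² + 8r_C1 − 384 = 0  ⇒  r_C1 = 16 (r>0 drops 1)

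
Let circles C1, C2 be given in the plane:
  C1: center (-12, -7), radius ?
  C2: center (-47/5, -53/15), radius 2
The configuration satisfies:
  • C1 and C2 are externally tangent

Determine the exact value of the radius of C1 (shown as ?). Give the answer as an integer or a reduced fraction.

1. [ext C1·C2]  r_C1² + 4r_C1 − 133/9 = 0  ⇒  r_C1 = 7/3 (r>0 drops 1)

7/3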